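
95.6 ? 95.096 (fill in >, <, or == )>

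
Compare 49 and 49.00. They are equal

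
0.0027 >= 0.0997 False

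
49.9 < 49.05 False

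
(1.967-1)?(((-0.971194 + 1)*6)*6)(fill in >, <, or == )<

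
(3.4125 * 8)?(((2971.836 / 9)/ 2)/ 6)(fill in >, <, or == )<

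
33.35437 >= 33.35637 False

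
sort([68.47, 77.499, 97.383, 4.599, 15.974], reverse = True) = [97.383, 77.499, 68.47, 15.974, 4.599]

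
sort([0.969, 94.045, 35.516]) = [0.969, 35.516, 94.045]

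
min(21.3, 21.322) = 21.3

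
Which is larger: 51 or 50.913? 51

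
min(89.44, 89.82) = 89.44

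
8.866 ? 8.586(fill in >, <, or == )>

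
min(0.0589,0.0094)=0.0094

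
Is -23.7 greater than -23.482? No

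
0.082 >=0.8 False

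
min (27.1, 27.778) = 27.1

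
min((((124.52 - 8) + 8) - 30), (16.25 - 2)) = 14.25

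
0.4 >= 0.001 True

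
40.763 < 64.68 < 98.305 True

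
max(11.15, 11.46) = 11.46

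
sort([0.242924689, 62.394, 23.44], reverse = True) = [62.394, 23.44, 0.242924689]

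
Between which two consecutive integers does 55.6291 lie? 55 and 56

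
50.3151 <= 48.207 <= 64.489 False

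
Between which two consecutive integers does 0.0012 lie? 0 and 1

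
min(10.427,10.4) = 10.4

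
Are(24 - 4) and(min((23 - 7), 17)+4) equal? Yes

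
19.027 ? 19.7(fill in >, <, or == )<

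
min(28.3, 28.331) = 28.3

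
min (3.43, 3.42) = 3.42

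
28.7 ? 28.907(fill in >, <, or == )<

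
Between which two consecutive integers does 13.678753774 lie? 13 and 14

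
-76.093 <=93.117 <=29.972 False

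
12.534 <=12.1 False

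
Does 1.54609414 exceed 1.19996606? Yes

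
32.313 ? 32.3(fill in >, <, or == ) >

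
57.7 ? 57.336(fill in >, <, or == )>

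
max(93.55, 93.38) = 93.55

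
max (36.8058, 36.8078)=36.8078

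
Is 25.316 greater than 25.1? Yes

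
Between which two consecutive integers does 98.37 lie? 98 and 99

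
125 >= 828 False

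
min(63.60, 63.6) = 63.60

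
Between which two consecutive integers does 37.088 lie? 37 and 38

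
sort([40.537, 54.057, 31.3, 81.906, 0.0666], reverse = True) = [81.906, 54.057, 40.537, 31.3, 0.0666]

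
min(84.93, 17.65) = 17.65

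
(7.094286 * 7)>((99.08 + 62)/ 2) False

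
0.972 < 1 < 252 True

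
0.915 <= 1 True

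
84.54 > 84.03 True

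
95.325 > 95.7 False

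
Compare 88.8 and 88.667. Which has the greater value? 88.8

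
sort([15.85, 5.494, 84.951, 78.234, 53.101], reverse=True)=[84.951, 78.234, 53.101, 15.85, 5.494]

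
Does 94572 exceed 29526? Yes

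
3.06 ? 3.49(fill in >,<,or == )<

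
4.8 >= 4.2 True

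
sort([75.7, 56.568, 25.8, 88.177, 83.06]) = [25.8, 56.568, 75.7, 83.06, 88.177]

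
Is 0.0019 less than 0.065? Yes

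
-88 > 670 False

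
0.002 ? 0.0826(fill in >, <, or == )<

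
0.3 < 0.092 False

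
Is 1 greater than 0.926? Yes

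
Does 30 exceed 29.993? Yes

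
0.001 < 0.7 True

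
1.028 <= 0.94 False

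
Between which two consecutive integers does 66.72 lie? 66 and 67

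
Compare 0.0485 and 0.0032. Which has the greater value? 0.0485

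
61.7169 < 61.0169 False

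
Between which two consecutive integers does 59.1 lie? 59 and 60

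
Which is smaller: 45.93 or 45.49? 45.49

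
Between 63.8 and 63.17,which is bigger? 63.8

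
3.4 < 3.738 True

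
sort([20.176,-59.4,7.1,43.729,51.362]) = [-59.4,7.1,20.176,43.729,51.362]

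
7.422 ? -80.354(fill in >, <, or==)>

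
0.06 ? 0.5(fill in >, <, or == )<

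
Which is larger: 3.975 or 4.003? 4.003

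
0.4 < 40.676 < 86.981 True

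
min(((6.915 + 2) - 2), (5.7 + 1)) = 6.7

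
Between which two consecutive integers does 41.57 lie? 41 and 42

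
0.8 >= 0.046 True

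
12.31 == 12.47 False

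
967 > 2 True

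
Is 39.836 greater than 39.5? Yes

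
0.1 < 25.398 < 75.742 True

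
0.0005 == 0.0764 False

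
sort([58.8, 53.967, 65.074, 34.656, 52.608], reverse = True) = [65.074, 58.8, 53.967, 52.608, 34.656]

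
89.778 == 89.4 False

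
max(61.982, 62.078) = 62.078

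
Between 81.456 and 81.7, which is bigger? 81.7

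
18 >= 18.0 True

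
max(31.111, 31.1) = 31.111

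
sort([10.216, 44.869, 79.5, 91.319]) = [10.216, 44.869, 79.5, 91.319]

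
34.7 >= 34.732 False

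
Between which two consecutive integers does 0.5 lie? 0 and 1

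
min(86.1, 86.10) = 86.1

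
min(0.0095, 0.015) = 0.0095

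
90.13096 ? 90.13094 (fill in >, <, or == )>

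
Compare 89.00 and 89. They are equal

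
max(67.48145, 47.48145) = 67.48145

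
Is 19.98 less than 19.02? No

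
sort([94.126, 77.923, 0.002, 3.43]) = [0.002, 3.43, 77.923, 94.126]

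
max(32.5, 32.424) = 32.5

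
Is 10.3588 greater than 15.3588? No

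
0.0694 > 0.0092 True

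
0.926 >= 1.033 False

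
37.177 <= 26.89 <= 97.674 False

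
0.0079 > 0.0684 False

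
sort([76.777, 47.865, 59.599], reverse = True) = [76.777, 59.599, 47.865]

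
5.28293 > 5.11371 True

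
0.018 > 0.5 False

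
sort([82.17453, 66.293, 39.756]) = [39.756, 66.293, 82.17453]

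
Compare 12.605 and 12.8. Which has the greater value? 12.8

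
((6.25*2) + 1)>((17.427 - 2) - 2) True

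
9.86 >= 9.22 True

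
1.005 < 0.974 False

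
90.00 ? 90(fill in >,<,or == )==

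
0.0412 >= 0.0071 True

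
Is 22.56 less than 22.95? Yes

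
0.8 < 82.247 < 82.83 True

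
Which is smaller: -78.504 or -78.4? -78.504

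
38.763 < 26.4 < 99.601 False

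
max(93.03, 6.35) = 93.03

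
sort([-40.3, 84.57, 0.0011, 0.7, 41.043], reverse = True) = [84.57, 41.043, 0.7, 0.0011, -40.3]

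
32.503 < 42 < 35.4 False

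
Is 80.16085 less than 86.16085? Yes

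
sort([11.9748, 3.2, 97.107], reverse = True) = [97.107, 11.9748, 3.2]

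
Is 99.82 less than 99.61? No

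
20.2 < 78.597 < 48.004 False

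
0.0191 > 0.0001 True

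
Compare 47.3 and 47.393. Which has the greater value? 47.393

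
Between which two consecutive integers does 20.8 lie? 20 and 21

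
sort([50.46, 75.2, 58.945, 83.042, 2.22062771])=[2.22062771, 50.46, 58.945, 75.2, 83.042]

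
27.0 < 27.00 False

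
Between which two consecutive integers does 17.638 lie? 17 and 18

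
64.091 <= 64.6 True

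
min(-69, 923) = -69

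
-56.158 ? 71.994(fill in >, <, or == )<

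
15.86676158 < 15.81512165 False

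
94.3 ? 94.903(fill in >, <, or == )<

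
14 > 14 False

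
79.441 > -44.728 True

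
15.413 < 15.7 True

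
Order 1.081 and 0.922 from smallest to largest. 0.922, 1.081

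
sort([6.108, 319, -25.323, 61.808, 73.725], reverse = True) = [319, 73.725, 61.808, 6.108, -25.323]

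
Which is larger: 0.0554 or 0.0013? 0.0554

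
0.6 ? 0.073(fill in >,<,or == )>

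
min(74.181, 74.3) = 74.181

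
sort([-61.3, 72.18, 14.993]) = [-61.3, 14.993, 72.18]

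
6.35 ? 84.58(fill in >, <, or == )<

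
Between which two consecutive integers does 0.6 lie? 0 and 1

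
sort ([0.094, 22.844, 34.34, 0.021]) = [0.021, 0.094, 22.844, 34.34]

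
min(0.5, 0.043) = 0.043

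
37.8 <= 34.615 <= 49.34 False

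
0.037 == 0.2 False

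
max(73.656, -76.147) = 73.656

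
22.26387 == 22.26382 False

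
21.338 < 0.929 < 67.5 False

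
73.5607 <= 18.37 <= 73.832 False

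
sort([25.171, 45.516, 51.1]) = [25.171, 45.516, 51.1]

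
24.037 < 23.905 False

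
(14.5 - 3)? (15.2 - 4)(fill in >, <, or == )>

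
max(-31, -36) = -31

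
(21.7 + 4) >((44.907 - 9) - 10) False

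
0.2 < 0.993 True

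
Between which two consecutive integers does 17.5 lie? 17 and 18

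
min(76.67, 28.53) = 28.53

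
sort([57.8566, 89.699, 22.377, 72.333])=[22.377, 57.8566, 72.333, 89.699]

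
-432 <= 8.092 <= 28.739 True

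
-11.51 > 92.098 False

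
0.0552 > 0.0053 True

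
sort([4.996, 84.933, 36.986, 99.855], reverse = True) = [99.855, 84.933, 36.986, 4.996]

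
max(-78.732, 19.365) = 19.365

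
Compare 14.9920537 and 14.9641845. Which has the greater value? 14.9920537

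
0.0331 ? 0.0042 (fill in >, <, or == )>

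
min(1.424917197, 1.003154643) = 1.003154643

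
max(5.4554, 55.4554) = 55.4554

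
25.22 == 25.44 False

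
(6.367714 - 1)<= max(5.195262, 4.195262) False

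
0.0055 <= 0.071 True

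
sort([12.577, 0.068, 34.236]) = [0.068, 12.577, 34.236]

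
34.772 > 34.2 True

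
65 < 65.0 False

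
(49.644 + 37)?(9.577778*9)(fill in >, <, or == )>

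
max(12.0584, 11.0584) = 12.0584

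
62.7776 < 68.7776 True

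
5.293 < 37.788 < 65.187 True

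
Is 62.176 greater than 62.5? No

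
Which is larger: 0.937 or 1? 1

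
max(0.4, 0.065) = 0.4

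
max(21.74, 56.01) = 56.01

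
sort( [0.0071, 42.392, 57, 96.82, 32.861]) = [0.0071, 32.861, 42.392, 57, 96.82]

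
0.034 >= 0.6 False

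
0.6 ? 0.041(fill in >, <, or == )>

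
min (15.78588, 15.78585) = 15.78585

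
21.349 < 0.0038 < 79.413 False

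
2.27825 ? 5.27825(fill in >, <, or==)<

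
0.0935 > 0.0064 True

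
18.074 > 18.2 False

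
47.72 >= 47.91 False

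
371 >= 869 False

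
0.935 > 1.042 False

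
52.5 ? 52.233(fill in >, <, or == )>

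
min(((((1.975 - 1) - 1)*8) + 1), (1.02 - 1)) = 0.02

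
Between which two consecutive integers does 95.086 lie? 95 and 96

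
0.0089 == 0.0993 False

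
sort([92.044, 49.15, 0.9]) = [0.9, 49.15, 92.044]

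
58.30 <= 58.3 True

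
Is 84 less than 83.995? No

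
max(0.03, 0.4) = 0.4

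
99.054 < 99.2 True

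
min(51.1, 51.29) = 51.1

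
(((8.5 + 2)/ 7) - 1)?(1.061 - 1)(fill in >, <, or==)>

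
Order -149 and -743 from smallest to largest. -743, -149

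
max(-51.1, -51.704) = -51.1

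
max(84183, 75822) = 84183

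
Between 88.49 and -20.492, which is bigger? 88.49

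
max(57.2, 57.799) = 57.799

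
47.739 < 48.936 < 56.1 True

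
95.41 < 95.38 False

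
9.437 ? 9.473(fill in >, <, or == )<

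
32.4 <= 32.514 True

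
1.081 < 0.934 False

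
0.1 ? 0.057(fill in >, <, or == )>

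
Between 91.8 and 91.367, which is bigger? 91.8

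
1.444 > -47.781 True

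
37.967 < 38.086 True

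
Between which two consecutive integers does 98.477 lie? 98 and 99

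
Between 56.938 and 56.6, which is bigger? 56.938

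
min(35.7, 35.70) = 35.7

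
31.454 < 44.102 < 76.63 True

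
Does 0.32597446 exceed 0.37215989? No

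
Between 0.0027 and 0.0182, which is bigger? 0.0182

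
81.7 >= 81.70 True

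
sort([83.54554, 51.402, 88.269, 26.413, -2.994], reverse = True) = [88.269, 83.54554, 51.402, 26.413, -2.994]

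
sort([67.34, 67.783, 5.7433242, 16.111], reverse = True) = [67.783, 67.34, 16.111, 5.7433242]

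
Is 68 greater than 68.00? No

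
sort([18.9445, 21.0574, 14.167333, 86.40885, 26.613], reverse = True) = [86.40885, 26.613, 21.0574, 18.9445, 14.167333]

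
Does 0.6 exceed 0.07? Yes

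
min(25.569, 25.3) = 25.3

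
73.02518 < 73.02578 True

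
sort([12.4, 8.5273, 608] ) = [8.5273, 12.4, 608]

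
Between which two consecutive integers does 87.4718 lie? 87 and 88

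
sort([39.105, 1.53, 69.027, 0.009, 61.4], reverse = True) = [69.027, 61.4, 39.105, 1.53, 0.009]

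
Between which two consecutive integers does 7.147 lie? 7 and 8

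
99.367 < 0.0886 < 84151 False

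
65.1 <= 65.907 True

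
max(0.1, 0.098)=0.1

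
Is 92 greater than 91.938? Yes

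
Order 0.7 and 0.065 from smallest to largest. 0.065,0.7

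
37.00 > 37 False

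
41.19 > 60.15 False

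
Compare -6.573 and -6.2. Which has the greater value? -6.2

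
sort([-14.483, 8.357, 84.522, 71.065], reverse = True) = [84.522, 71.065, 8.357, -14.483]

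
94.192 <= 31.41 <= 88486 False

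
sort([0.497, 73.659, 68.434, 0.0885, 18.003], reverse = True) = [73.659, 68.434, 18.003, 0.497, 0.0885]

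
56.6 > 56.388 True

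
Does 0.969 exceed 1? No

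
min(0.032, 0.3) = 0.032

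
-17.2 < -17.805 False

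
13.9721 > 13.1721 True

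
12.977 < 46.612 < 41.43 False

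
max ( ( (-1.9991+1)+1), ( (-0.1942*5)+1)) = 0.029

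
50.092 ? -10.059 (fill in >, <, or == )>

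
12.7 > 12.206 True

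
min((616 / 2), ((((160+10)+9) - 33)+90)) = 236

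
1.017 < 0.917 False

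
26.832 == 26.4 False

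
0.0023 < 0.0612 True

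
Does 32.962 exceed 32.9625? No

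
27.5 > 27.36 True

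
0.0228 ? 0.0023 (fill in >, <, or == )>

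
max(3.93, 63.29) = 63.29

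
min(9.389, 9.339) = 9.339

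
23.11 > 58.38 False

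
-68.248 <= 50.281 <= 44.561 False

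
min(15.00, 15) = 15.00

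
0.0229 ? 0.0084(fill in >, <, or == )>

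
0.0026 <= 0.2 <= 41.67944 True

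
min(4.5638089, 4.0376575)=4.0376575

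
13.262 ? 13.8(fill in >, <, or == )<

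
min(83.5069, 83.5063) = 83.5063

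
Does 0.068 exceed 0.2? No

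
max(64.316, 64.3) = 64.316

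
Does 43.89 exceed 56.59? No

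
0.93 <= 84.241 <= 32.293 False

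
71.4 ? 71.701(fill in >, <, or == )<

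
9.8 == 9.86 False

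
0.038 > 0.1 False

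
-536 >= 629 False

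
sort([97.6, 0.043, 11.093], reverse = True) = [97.6, 11.093, 0.043]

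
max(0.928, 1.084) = 1.084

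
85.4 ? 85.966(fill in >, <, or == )<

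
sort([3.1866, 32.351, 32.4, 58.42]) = [3.1866, 32.351, 32.4, 58.42]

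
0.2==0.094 False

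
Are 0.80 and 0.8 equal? Yes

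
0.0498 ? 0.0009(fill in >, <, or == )>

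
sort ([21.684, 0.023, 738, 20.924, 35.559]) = [0.023, 20.924, 21.684, 35.559, 738]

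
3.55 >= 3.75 False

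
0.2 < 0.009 False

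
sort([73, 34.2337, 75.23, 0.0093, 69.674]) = [0.0093, 34.2337, 69.674, 73, 75.23]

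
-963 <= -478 True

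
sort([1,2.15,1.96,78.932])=[1,1.96,2.15,78.932]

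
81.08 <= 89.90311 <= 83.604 False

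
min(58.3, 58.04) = 58.04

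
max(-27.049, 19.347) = 19.347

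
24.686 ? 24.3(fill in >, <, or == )>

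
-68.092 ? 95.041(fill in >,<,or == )<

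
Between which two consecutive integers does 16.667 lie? 16 and 17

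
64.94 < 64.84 False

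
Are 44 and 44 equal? Yes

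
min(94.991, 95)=94.991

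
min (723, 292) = 292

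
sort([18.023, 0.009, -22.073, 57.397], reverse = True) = [57.397, 18.023, 0.009, -22.073]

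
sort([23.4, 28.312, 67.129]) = [23.4, 28.312, 67.129]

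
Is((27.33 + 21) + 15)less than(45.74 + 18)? Yes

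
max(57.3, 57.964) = 57.964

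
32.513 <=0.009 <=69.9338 False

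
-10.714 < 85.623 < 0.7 False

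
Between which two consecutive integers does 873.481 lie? 873 and 874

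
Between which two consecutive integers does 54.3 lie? 54 and 55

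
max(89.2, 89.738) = 89.738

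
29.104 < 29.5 True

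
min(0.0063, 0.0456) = 0.0063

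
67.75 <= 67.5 False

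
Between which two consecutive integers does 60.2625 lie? 60 and 61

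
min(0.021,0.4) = 0.021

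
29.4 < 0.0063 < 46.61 False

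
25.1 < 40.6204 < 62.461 True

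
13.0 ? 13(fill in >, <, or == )==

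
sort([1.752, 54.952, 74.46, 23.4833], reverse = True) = [74.46, 54.952, 23.4833, 1.752]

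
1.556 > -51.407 True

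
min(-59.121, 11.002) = -59.121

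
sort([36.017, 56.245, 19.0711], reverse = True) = [56.245, 36.017, 19.0711]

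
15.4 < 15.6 True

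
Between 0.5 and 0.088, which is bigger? 0.5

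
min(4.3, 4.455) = 4.3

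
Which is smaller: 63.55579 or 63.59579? 63.55579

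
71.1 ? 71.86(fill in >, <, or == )<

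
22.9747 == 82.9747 False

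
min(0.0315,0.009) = 0.009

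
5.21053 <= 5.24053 True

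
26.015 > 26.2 False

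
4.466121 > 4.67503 False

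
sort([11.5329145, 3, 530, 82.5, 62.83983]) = [3, 11.5329145, 62.83983, 82.5, 530]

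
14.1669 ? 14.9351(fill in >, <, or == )<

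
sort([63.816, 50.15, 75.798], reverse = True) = [75.798, 63.816, 50.15]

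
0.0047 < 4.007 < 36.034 True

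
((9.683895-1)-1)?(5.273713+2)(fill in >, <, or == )>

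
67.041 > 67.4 False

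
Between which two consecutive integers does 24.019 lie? 24 and 25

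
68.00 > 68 False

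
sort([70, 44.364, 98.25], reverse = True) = [98.25, 70, 44.364]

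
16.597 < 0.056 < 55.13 False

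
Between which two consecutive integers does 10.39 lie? 10 and 11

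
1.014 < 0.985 False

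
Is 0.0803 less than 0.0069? No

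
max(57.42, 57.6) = 57.6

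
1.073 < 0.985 False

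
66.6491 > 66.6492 False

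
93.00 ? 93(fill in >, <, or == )==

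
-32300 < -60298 False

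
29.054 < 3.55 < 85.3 False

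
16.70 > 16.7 False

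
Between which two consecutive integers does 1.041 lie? 1 and 2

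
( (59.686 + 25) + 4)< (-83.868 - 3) False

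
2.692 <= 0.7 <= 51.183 False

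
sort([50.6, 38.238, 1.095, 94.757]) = [1.095, 38.238, 50.6, 94.757]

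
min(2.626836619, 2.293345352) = 2.293345352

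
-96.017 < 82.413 True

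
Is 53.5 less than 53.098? No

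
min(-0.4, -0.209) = -0.4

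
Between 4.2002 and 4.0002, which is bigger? 4.2002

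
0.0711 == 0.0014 False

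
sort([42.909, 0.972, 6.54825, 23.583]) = [0.972, 6.54825, 23.583, 42.909]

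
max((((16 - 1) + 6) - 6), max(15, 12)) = 15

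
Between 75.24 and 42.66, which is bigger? 75.24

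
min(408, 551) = 408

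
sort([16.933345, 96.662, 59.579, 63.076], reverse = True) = [96.662, 63.076, 59.579, 16.933345]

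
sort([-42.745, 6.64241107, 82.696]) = [-42.745, 6.64241107, 82.696]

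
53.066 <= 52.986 False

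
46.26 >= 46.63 False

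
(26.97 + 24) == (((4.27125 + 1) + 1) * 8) False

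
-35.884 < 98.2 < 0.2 False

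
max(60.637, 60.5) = 60.637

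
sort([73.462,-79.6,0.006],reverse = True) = [73.462,0.006,-79.6]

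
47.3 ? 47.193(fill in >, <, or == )>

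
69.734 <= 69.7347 True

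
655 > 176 True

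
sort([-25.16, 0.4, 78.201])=[-25.16, 0.4, 78.201]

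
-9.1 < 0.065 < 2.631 True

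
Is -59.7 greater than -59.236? No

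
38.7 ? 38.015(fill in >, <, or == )>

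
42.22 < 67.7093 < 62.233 False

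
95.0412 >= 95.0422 False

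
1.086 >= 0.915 True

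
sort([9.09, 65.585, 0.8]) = [0.8, 9.09, 65.585]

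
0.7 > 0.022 True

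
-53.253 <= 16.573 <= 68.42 True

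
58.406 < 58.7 True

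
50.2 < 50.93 True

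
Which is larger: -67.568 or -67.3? -67.3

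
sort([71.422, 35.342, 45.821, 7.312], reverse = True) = [71.422, 45.821, 35.342, 7.312]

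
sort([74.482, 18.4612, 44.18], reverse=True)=[74.482, 44.18, 18.4612]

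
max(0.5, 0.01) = 0.5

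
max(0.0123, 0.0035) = 0.0123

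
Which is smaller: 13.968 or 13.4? 13.4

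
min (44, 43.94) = 43.94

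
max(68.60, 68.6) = 68.6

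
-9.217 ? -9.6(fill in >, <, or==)>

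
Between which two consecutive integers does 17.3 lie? 17 and 18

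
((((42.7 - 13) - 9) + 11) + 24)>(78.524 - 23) True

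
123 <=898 True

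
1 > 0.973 True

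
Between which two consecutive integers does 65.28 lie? 65 and 66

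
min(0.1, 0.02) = 0.02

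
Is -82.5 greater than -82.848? Yes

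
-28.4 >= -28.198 False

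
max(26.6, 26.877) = 26.877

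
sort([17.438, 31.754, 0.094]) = [0.094, 17.438, 31.754]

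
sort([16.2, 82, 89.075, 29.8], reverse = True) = [89.075, 82, 29.8, 16.2]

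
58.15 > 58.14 True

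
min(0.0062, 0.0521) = 0.0062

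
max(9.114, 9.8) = 9.8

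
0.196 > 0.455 False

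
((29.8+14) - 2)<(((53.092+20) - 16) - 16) False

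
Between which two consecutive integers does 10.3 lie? 10 and 11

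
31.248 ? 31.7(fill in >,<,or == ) <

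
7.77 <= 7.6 False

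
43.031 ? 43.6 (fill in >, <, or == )<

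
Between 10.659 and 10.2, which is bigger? 10.659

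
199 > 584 False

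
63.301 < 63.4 True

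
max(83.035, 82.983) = 83.035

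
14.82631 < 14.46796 False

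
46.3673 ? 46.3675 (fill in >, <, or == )<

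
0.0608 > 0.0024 True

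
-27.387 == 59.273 False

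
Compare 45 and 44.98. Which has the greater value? 45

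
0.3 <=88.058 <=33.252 False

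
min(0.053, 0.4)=0.053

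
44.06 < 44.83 True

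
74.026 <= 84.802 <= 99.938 True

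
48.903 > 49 False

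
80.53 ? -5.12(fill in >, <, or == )>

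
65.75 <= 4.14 False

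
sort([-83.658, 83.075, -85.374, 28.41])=[-85.374, -83.658, 28.41, 83.075]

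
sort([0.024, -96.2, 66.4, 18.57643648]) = [-96.2, 0.024, 18.57643648, 66.4]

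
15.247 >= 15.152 True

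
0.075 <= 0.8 True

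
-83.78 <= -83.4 True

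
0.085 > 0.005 True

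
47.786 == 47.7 False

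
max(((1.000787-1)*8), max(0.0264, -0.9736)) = 0.0264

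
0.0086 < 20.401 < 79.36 True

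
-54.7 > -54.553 False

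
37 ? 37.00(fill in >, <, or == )==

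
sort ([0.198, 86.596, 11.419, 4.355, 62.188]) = [0.198, 4.355, 11.419, 62.188, 86.596]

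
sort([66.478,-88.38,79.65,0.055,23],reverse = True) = [79.65,66.478,23,0.055,-88.38]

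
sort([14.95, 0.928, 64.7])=[0.928, 14.95, 64.7]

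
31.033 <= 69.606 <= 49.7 False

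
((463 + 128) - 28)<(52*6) False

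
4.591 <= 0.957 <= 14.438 False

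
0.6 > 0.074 True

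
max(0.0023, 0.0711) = 0.0711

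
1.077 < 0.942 False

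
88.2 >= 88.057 True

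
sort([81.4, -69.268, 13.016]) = [-69.268, 13.016, 81.4]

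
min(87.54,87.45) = 87.45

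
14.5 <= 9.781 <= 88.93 False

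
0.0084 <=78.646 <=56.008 False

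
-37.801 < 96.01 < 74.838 False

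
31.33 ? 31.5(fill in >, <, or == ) <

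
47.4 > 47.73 False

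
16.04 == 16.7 False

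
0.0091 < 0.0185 True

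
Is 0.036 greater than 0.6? No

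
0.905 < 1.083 True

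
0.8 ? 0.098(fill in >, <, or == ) >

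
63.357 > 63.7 False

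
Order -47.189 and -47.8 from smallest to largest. -47.8, -47.189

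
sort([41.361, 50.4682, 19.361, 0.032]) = [0.032, 19.361, 41.361, 50.4682]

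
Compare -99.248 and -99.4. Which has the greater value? -99.248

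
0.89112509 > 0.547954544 True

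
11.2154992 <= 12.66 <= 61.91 True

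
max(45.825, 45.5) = 45.825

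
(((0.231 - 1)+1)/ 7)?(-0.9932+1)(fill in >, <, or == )>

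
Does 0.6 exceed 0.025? Yes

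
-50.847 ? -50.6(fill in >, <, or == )<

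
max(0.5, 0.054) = 0.5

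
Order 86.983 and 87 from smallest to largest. 86.983, 87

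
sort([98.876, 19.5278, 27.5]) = [19.5278, 27.5, 98.876]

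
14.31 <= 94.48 True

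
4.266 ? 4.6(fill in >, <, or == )<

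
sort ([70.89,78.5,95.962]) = [70.89,78.5,95.962]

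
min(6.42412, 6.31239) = 6.31239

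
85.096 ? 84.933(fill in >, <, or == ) >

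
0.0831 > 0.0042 True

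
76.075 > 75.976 True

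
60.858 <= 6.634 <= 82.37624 False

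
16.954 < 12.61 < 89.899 False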